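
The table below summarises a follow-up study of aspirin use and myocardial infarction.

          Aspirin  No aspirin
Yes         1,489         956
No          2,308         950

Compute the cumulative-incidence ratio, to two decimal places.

0.78

Reading the table with exposure as columns: a = 1489 (Aspirin, case), b = 2308 (Aspirin, non-case), c = 956 (No aspirin, case), d = 950.
Risk in exposed = 1489/3797 = 0.39215; risk in unexposed = 956/1906 = 0.50157.
RR = 0.39215 / 0.50157 = 0.78184
The risk is 22% lower among the exposed than among the unexposed.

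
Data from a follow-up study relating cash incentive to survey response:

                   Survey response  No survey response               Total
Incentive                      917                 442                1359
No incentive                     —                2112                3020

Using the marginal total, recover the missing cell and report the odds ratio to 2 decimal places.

The missing cell is in the unexposed row: 3020 − 2112 = 908.
So a = 917, b = 442, c = 908, d = 2112.
OR = (a·d)/(b·c) = (917 × 2112) / (442 × 908) = 1936704 / 401336 = 4.82564

4.83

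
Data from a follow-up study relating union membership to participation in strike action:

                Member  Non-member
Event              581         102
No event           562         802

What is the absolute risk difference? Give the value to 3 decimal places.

0.395

Reading the table with exposure as columns: a = 581 (Member, case), b = 562 (Member, non-case), c = 102 (Non-member, case), d = 802.
Risk in exposed = 581/1143 = 0.508311; risk in unexposed = 102/904 = 0.112832.
Risk difference = 0.508311 − 0.112832 = 0.395480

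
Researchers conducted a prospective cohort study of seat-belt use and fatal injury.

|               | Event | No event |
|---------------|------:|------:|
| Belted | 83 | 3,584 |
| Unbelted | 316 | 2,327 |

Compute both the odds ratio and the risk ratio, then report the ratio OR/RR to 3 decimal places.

0.901

Cells: a = 83, b = 3584, c = 316, d = 2327.
OR = (83·2327)/(3584·316) = 193141/1132544 = 0.17054
Risk in exposed = 83/3667 = 0.02263; risk in unexposed = 316/2643 = 0.11956; RR = 0.18931
OR/RR = 0.17054 / 0.18931 = 0.90083
The outcome is not rare, so the OR lies further from 1 than the RR.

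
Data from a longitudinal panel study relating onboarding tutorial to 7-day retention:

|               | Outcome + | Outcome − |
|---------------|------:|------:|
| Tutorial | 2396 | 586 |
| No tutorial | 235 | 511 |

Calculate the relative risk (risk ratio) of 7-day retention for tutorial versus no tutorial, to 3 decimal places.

2.551

Cells: a = 2396, b = 586, c = 235, d = 511.
Risk in exposed = 2396/2982 = 0.80349; risk in unexposed = 235/746 = 0.31501.
RR = 0.80349 / 0.31501 = 2.55065
The risk among the exposed is 2.55 times that among the unexposed.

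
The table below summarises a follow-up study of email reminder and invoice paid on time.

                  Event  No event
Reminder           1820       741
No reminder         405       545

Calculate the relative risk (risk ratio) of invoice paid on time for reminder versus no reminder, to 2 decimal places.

Cells: a = 1820, b = 741, c = 405, d = 545.
Risk in exposed = 1820/2561 = 0.71066; risk in unexposed = 405/950 = 0.42632.
RR = 0.71066 / 0.42632 = 1.66698
The risk among the exposed is 1.67 times that among the unexposed.

1.67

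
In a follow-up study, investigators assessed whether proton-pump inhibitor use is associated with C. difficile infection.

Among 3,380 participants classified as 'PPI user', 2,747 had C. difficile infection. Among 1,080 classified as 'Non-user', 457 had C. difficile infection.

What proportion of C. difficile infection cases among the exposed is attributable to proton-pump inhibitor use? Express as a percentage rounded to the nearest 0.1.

47.9

From the description: a = 2747, b = 633, c = 457, d = 623.
Risk in exposed = 2747/3380 = 0.81272; risk in unexposed = 457/1080 = 0.42315.
RR = 0.81272/0.42315 = 1.92066
AR% = (RR − 1)/RR × 100 = (1.92066 − 1)/1.92066 × 100 = 47.9344%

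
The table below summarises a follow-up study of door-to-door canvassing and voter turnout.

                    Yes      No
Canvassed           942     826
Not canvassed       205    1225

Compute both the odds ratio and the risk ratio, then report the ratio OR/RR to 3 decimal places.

Cells: a = 942, b = 826, c = 205, d = 1225.
OR = (942·1225)/(826·205) = 1153950/169330 = 6.81480
Risk in exposed = 942/1768 = 0.53281; risk in unexposed = 205/1430 = 0.14336; RR = 3.71664
OR/RR = 6.81480 / 3.71664 = 1.83359
The outcome is not rare, so the OR lies further from 1 than the RR.

1.834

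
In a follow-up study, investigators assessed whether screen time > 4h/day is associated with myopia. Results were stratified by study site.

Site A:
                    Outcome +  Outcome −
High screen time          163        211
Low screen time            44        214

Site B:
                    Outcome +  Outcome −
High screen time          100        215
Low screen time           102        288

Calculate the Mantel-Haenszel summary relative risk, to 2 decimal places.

1.70

RR_MH = Σ(aᵢ·n₀ᵢ/nᵢ) / Σ(cᵢ·n₁ᵢ/nᵢ), with n₁ᵢ = aᵢ+bᵢ (exposed), n₀ᵢ = cᵢ+dᵢ (unexposed), nᵢ = n₁ᵢ+n₀ᵢ.
Stratum 1 (Site A): n₁ = 374, n₀ = 258, n = 632; a·n₀/n = 163·258/632 = 66.5411; c·n₁/n = 44·374/632 = 26.0380
Stratum 2 (Site B): n₁ = 315, n₀ = 390, n = 705; a·n₀/n = 100·390/705 = 55.3191; c·n₁/n = 102·315/705 = 45.5745
RR_MH = (66.5411 + 55.3191) / (26.0380 + 45.5745) = 121.8603 / 71.6124 = 1.70166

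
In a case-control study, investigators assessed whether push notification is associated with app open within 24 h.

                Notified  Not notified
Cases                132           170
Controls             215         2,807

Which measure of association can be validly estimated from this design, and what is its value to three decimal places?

10.137

Reading the table with exposure as columns: a = 132 (Notified, case), b = 215 (Notified, non-case), c = 170 (Not notified, case), d = 2807.
This is a case-control study: participants were sampled on outcome status, so risks in the source population cannot be estimated directly — relative risk is not valid here. The odds ratio is the appropriate measure.
OR = (a·d)/(b·c) = (132 × 2807) / (215 × 170) = 370524 / 36550 = 10.13746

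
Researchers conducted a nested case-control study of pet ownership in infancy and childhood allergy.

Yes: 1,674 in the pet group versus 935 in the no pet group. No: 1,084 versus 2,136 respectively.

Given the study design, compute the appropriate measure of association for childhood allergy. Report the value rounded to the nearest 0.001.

3.528

From the description: a = 1674, b = 1084, c = 935, d = 2136.
This is a nested case-control study: participants were sampled on outcome status, so risks in the source population cannot be estimated directly — relative risk is not valid here. The odds ratio is the appropriate measure.
OR = (a·d)/(b·c) = (1674 × 2136) / (1084 × 935) = 3575664 / 1013540 = 3.52790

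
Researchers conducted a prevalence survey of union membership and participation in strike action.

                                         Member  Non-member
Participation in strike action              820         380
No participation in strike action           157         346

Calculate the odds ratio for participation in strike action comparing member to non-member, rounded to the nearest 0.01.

Reading the table with exposure as columns: a = 820 (Member, case), b = 157 (Member, non-case), c = 380 (Non-member, case), d = 346.
OR = (a·d)/(b·c) = (820 × 346) / (157 × 380) = 283720 / 59660 = 4.75562
The odds of participation in strike action are about 4.76 times as high in the member group.

4.76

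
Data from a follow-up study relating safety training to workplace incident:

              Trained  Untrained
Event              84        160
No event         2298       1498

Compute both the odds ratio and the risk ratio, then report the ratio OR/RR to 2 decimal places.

Reading the table with exposure as columns: a = 84 (Trained, case), b = 2298 (Trained, non-case), c = 160 (Untrained, case), d = 1498.
OR = (84·1498)/(2298·160) = 125832/367680 = 0.34223
Risk in exposed = 84/2382 = 0.03526; risk in unexposed = 160/1658 = 0.09650; RR = 0.36543
OR/RR = 0.34223 / 0.36543 = 0.93652
The outcome is rare in both groups, so OR ≈ RR (ratio near 1).

0.94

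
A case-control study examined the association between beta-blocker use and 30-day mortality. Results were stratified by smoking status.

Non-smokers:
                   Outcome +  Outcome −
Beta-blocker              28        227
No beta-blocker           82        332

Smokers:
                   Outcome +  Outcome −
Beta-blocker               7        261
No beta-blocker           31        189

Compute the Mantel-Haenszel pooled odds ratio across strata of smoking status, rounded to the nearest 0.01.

OR_MH = Σ(aᵢdᵢ/nᵢ) / Σ(bᵢcᵢ/nᵢ), where nᵢ is the stratum total.
Stratum 1 (Non-smokers): n = 669; a·d/n = 28·332/669 = 13.8954; b·c/n = 227·82/669 = 27.8236
Stratum 2 (Smokers): n = 488; a·d/n = 7·189/488 = 2.7111; b·c/n = 261·31/488 = 16.5799
OR_MH = (13.8954 + 2.7111) / (27.8236 + 16.5799) = 16.6064 / 44.4035 = 0.37399

0.37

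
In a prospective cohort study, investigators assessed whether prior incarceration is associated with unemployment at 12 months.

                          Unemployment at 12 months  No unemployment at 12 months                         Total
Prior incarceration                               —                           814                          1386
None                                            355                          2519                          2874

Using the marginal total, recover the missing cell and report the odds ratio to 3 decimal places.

The missing cell is in the exposed row: 1386 − 814 = 572.
So a = 572, b = 814, c = 355, d = 2519.
OR = (a·d)/(b·c) = (572 × 2519) / (814 × 355) = 1440868 / 288970 = 4.98622

4.986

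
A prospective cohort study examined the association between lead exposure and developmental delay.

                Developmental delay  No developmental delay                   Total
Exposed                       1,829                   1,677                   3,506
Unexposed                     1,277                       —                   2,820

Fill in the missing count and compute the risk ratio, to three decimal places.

1.152

The missing cell is in the unexposed row: 2820 − 1277 = 1543.
So a = 1829, b = 1677, c = 1277, d = 1543.
RR = [a/(a+b)] / [c/(c+d)] = (1829/3506) / (1277/2820) = 0.52168/0.45284 = 1.15202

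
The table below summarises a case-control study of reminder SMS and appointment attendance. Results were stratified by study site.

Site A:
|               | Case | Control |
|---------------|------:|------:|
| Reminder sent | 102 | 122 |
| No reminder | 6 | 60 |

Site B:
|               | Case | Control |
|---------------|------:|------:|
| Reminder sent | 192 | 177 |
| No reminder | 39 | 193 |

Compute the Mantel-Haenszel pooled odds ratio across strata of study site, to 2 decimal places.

5.91

OR_MH = Σ(aᵢdᵢ/nᵢ) / Σ(bᵢcᵢ/nᵢ), where nᵢ is the stratum total.
Stratum 1 (Site A): n = 290; a·d/n = 102·60/290 = 21.1034; b·c/n = 122·6/290 = 2.5241
Stratum 2 (Site B): n = 601; a·d/n = 192·193/601 = 61.6572; b·c/n = 177·39/601 = 11.4859
OR_MH = (21.1034 + 61.6572) / (2.5241 + 11.4859) = 82.7607 / 14.0100 = 5.90726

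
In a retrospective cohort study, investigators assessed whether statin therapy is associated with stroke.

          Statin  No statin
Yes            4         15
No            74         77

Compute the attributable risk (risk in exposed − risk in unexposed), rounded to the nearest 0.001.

-0.112

Reading the table with exposure as columns: a = 4 (Statin, case), b = 74 (Statin, non-case), c = 15 (No statin, case), d = 77.
Risk in exposed = 4/78 = 0.051282; risk in unexposed = 15/92 = 0.163043.
Risk difference = 0.051282 − 0.163043 = -0.111761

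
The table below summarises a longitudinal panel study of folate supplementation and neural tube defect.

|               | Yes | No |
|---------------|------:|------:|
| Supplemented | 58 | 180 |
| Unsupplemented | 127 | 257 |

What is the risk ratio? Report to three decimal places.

Cells: a = 58, b = 180, c = 127, d = 257.
Risk in exposed = 58/238 = 0.24370; risk in unexposed = 127/384 = 0.33073.
RR = 0.24370 / 0.33073 = 0.73685
The risk is 26% lower among the exposed than among the unexposed.

0.737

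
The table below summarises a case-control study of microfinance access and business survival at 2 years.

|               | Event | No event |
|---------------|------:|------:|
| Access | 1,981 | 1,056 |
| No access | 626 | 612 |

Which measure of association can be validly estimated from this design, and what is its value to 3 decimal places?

1.834

Cells: a = 1981, b = 1056, c = 626, d = 612.
This is a case-control study: participants were sampled on outcome status, so risks in the source population cannot be estimated directly — relative risk is not valid here. The odds ratio is the appropriate measure.
OR = (a·d)/(b·c) = (1981 × 612) / (1056 × 626) = 1212372 / 661056 = 1.83399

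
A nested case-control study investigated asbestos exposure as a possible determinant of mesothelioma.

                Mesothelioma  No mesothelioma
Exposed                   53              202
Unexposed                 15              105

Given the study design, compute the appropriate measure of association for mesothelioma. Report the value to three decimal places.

Cells: a = 53, b = 202, c = 15, d = 105.
This is a nested case-control study: participants were sampled on outcome status, so risks in the source population cannot be estimated directly — relative risk is not valid here. The odds ratio is the appropriate measure.
OR = (a·d)/(b·c) = (53 × 105) / (202 × 15) = 5565 / 3030 = 1.83663

1.837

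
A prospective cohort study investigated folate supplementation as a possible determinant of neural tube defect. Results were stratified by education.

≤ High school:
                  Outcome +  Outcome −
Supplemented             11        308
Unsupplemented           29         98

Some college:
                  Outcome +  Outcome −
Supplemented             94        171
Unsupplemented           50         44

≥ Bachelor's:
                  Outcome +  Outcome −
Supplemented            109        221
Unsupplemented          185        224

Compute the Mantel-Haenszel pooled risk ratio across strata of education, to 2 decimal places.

RR_MH = Σ(aᵢ·n₀ᵢ/nᵢ) / Σ(cᵢ·n₁ᵢ/nᵢ), with n₁ᵢ = aᵢ+bᵢ (exposed), n₀ᵢ = cᵢ+dᵢ (unexposed), nᵢ = n₁ᵢ+n₀ᵢ.
Stratum 1 (≤ High school): n₁ = 319, n₀ = 127, n = 446; a·n₀/n = 11·127/446 = 3.1323; c·n₁/n = 29·319/446 = 20.7422
Stratum 2 (Some college): n₁ = 265, n₀ = 94, n = 359; a·n₀/n = 94·94/359 = 24.6128; c·n₁/n = 50·265/359 = 36.9081
Stratum 3 (≥ Bachelor's): n₁ = 330, n₀ = 409, n = 739; a·n₀/n = 109·409/739 = 60.3261; c·n₁/n = 185·330/739 = 82.6116
RR_MH = (3.1323 + 24.6128 + 60.3261) / (20.7422 + 36.9081 + 82.6116) = 88.0712 / 140.2619 = 0.62791

0.63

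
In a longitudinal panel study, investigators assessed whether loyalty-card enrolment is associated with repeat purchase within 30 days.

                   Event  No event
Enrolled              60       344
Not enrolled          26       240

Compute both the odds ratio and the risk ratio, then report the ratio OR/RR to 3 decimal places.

1.060

Cells: a = 60, b = 344, c = 26, d = 240.
OR = (60·240)/(344·26) = 14400/8944 = 1.61002
Risk in exposed = 60/404 = 0.14851; risk in unexposed = 26/266 = 0.09774; RR = 1.51942
OR/RR = 1.61002 / 1.51942 = 1.05963
The outcome is not rare, so the OR lies further from 1 than the RR.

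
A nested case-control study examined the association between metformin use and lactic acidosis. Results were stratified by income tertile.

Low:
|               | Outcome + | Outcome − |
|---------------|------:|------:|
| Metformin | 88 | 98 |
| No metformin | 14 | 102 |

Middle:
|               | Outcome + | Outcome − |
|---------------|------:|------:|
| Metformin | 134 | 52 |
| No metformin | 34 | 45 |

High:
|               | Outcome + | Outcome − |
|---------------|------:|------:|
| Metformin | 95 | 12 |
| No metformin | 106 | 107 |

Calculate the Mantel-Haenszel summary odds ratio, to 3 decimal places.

5.546

OR_MH = Σ(aᵢdᵢ/nᵢ) / Σ(bᵢcᵢ/nᵢ), where nᵢ is the stratum total.
Stratum 1 (Low): n = 302; a·d/n = 88·102/302 = 29.7219; b·c/n = 98·14/302 = 4.5430
Stratum 2 (Middle): n = 265; a·d/n = 134·45/265 = 22.7547; b·c/n = 52·34/265 = 6.6717
Stratum 3 (High): n = 320; a·d/n = 95·107/320 = 31.7656; b·c/n = 12·106/320 = 3.9750
OR_MH = (29.7219 + 22.7547 + 31.7656) / (4.5430 + 6.6717 + 3.9750) = 84.2422 / 15.1897 = 5.54599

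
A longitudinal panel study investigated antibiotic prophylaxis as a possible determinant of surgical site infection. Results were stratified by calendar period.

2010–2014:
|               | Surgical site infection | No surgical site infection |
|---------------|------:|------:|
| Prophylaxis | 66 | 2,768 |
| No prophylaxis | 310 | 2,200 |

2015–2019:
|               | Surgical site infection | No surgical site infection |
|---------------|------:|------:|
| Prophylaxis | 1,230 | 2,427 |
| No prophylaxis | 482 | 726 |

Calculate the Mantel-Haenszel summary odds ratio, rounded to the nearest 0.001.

0.525

OR_MH = Σ(aᵢdᵢ/nᵢ) / Σ(bᵢcᵢ/nᵢ), where nᵢ is the stratum total.
Stratum 1 (2010–2014): n = 5344; a·d/n = 66·2200/5344 = 27.1707; b·c/n = 2768·310/5344 = 160.5689
Stratum 2 (2015–2019): n = 4865; a·d/n = 1230·726/4865 = 183.5519; b·c/n = 2427·482/4865 = 240.4551
OR_MH = (27.1707 + 183.5519) / (160.5689 + 240.4551) = 210.7226 / 401.0239 = 0.52546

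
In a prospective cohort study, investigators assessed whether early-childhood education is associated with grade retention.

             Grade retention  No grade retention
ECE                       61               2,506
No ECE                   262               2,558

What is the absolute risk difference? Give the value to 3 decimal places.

-0.069

Cells: a = 61, b = 2506, c = 262, d = 2558.
Risk in exposed = 61/2567 = 0.023763; risk in unexposed = 262/2820 = 0.092908.
Risk difference = 0.023763 − 0.092908 = -0.069145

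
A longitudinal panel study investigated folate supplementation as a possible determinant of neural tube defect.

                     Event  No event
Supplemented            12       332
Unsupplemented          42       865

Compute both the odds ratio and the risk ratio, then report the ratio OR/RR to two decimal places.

Cells: a = 12, b = 332, c = 42, d = 865.
OR = (12·865)/(332·42) = 10380/13944 = 0.74441
Risk in exposed = 12/344 = 0.03488; risk in unexposed = 42/907 = 0.04631; RR = 0.75332
OR/RR = 0.74441 / 0.75332 = 0.98816
The outcome is rare in both groups, so OR ≈ RR (ratio near 1).

0.99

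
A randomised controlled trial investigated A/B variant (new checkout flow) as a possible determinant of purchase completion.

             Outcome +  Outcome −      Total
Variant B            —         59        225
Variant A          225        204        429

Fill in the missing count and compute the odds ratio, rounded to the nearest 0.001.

2.551

The missing cell is in the exposed row: 225 − 59 = 166.
So a = 166, b = 59, c = 225, d = 204.
OR = (a·d)/(b·c) = (166 × 204) / (59 × 225) = 33864 / 13275 = 2.55096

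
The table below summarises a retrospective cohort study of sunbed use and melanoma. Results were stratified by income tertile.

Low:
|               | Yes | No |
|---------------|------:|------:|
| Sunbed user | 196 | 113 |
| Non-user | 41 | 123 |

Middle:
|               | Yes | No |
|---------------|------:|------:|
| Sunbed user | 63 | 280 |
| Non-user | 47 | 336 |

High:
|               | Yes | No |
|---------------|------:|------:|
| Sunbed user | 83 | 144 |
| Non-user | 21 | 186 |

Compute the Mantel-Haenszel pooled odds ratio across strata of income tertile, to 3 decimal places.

OR_MH = Σ(aᵢdᵢ/nᵢ) / Σ(bᵢcᵢ/nᵢ), where nᵢ is the stratum total.
Stratum 1 (Low): n = 473; a·d/n = 196·123/473 = 50.9683; b·c/n = 113·41/473 = 9.7949
Stratum 2 (Middle): n = 726; a·d/n = 63·336/726 = 29.1570; b·c/n = 280·47/726 = 18.1267
Stratum 3 (High): n = 434; a·d/n = 83·186/434 = 35.5714; b·c/n = 144·21/434 = 6.9677
OR_MH = (50.9683 + 29.1570 + 35.5714) / (9.7949 + 18.1267 + 6.9677) = 115.6967 / 34.8894 = 3.31610

3.316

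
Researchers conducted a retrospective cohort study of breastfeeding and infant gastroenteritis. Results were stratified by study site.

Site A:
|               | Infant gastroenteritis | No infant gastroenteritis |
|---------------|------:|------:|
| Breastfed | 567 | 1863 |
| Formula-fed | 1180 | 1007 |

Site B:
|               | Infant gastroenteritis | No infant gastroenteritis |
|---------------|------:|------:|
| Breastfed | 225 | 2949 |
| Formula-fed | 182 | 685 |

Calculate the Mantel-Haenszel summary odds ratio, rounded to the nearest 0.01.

OR_MH = Σ(aᵢdᵢ/nᵢ) / Σ(bᵢcᵢ/nᵢ), where nᵢ is the stratum total.
Stratum 1 (Site A): n = 4617; a·d/n = 567·1007/4617 = 123.6667; b·c/n = 1863·1180/4617 = 476.1404
Stratum 2 (Site B): n = 4041; a·d/n = 225·685/4041 = 38.1403; b·c/n = 2949·182/4041 = 132.8181
OR_MH = (123.6667 + 38.1403) / (476.1404 + 132.8181) = 161.8070 / 608.9585 = 0.26571

0.27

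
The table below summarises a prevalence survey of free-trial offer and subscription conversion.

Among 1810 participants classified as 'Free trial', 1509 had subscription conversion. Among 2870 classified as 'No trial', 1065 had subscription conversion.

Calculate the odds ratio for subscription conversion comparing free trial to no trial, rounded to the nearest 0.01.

8.50

From the description: a = 1509, b = 301, c = 1065, d = 1805.
OR = (a·d)/(b·c) = (1509 × 1805) / (301 × 1065) = 2723745 / 320565 = 8.49670
The odds of subscription conversion are about 8.50 times as high in the free trial group.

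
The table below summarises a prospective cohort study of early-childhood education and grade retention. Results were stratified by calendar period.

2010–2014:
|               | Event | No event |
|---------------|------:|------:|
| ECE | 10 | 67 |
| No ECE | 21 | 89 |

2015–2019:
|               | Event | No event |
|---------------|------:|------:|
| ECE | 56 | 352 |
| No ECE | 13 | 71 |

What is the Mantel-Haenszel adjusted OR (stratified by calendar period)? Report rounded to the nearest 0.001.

OR_MH = Σ(aᵢdᵢ/nᵢ) / Σ(bᵢcᵢ/nᵢ), where nᵢ is the stratum total.
Stratum 1 (2010–2014): n = 187; a·d/n = 10·89/187 = 4.7594; b·c/n = 67·21/187 = 7.5241
Stratum 2 (2015–2019): n = 492; a·d/n = 56·71/492 = 8.0813; b·c/n = 352·13/492 = 9.3008
OR_MH = (4.7594 + 8.0813) / (7.5241 + 9.3008) = 12.8407 / 16.8249 = 0.76319

0.763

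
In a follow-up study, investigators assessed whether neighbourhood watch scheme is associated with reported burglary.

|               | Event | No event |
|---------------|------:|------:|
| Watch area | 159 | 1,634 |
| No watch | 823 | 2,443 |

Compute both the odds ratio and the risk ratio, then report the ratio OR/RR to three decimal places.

0.821

Cells: a = 159, b = 1634, c = 823, d = 2443.
OR = (159·2443)/(1634·823) = 388437/1344782 = 0.28885
Risk in exposed = 159/1793 = 0.08868; risk in unexposed = 823/3266 = 0.25199; RR = 0.35191
OR/RR = 0.28885 / 0.35191 = 0.82080
The outcome is not rare, so the OR lies further from 1 than the RR.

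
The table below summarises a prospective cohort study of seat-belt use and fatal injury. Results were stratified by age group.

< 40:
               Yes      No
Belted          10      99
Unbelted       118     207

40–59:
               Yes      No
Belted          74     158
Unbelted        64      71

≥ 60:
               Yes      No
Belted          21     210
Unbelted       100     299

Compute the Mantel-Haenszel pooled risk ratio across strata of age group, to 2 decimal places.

0.45

RR_MH = Σ(aᵢ·n₀ᵢ/nᵢ) / Σ(cᵢ·n₁ᵢ/nᵢ), with n₁ᵢ = aᵢ+bᵢ (exposed), n₀ᵢ = cᵢ+dᵢ (unexposed), nᵢ = n₁ᵢ+n₀ᵢ.
Stratum 1 (< 40): n₁ = 109, n₀ = 325, n = 434; a·n₀/n = 10·325/434 = 7.4885; c·n₁/n = 118·109/434 = 29.6359
Stratum 2 (40–59): n₁ = 232, n₀ = 135, n = 367; a·n₀/n = 74·135/367 = 27.2207; c·n₁/n = 64·232/367 = 40.4578
Stratum 3 (≥ 60): n₁ = 231, n₀ = 399, n = 630; a·n₀/n = 21·399/630 = 13.3000; c·n₁/n = 100·231/630 = 36.6667
RR_MH = (7.4885 + 27.2207 + 13.3000) / (29.6359 + 40.4578 + 36.6667) = 48.0092 / 106.7604 = 0.44969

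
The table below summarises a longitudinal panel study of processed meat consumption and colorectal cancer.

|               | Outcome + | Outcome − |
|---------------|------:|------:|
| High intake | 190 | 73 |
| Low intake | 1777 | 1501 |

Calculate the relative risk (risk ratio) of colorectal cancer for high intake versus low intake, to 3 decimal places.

1.333

Cells: a = 190, b = 73, c = 1777, d = 1501.
Risk in exposed = 190/263 = 0.72243; risk in unexposed = 1777/3278 = 0.54210.
RR = 0.72243 / 0.54210 = 1.33266
The risk among the exposed is 1.33 times that among the unexposed.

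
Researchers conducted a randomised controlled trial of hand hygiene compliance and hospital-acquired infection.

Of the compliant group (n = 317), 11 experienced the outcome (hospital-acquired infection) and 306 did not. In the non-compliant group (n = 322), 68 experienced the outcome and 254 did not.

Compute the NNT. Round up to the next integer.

6

Risk in treated group = 11/317 = 0.03470; risk in control = 68/322 = 0.21118.
Absolute risk reduction = 0.21118 − 0.03470 = 0.17648
NNT = 1 / ARR = 1 / 0.17648 = 5.666 → round up → 6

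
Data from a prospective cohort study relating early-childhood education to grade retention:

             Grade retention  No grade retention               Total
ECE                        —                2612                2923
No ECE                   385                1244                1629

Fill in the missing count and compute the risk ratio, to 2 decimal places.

0.45

The missing cell is in the exposed row: 2923 − 2612 = 311.
So a = 311, b = 2612, c = 385, d = 1244.
RR = [a/(a+b)] / [c/(c+d)] = (311/2923) / (385/1629) = 0.10640/0.23634 = 0.45019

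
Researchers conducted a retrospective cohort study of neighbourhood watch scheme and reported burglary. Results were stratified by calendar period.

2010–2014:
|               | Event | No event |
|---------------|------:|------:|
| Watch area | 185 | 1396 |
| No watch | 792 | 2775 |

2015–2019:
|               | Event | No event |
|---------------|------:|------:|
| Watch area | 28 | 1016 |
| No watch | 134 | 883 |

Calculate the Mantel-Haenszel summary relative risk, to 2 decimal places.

RR_MH = Σ(aᵢ·n₀ᵢ/nᵢ) / Σ(cᵢ·n₁ᵢ/nᵢ), with n₁ᵢ = aᵢ+bᵢ (exposed), n₀ᵢ = cᵢ+dᵢ (unexposed), nᵢ = n₁ᵢ+n₀ᵢ.
Stratum 1 (2010–2014): n₁ = 1581, n₀ = 3567, n = 5148; a·n₀/n = 185·3567/5148 = 128.1847; c·n₁/n = 792·1581/5148 = 243.2308
Stratum 2 (2015–2019): n₁ = 1044, n₀ = 1017, n = 2061; a·n₀/n = 28·1017/2061 = 13.8166; c·n₁/n = 134·1044/2061 = 67.8777
RR_MH = (128.1847 + 13.8166) / (243.2308 + 67.8777) = 142.0013 / 311.1085 = 0.45644

0.46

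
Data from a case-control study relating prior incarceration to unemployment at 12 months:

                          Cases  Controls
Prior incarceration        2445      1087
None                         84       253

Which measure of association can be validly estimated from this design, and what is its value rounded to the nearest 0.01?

6.77

Cells: a = 2445, b = 1087, c = 84, d = 253.
This is a case-control study: participants were sampled on outcome status, so risks in the source population cannot be estimated directly — relative risk is not valid here. The odds ratio is the appropriate measure.
OR = (a·d)/(b·c) = (2445 × 253) / (1087 × 84) = 618585 / 91308 = 6.77471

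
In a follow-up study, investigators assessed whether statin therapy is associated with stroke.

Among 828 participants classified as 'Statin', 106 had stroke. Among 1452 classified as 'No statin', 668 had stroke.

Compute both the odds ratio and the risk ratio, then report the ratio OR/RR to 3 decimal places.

0.619

From the description: a = 106, b = 722, c = 668, d = 784.
OR = (106·784)/(722·668) = 83104/482296 = 0.17231
Risk in exposed = 106/828 = 0.12802; risk in unexposed = 668/1452 = 0.46006; RR = 0.27827
OR/RR = 0.17231 / 0.27827 = 0.61922
The outcome is not rare, so the OR lies further from 1 than the RR.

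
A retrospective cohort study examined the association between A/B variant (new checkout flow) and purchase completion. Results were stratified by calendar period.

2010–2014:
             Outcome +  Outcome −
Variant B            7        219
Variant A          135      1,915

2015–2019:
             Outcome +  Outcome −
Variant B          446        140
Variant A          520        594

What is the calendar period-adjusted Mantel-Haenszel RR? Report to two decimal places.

RR_MH = Σ(aᵢ·n₀ᵢ/nᵢ) / Σ(cᵢ·n₁ᵢ/nᵢ), with n₁ᵢ = aᵢ+bᵢ (exposed), n₀ᵢ = cᵢ+dᵢ (unexposed), nᵢ = n₁ᵢ+n₀ᵢ.
Stratum 1 (2010–2014): n₁ = 226, n₀ = 2050, n = 2276; a·n₀/n = 7·2050/2276 = 6.3049; c·n₁/n = 135·226/2276 = 13.4051
Stratum 2 (2015–2019): n₁ = 586, n₀ = 1114, n = 1700; a·n₀/n = 446·1114/1700 = 292.2612; c·n₁/n = 520·586/1700 = 179.2471
RR_MH = (6.3049 + 292.2612) / (13.4051 + 179.2471) = 298.5661 / 192.6522 = 1.54977

1.55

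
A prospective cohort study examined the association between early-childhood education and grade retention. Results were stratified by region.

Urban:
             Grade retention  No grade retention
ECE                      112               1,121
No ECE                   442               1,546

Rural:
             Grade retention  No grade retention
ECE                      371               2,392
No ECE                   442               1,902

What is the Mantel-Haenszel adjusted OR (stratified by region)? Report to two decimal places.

0.53

OR_MH = Σ(aᵢdᵢ/nᵢ) / Σ(bᵢcᵢ/nᵢ), where nᵢ is the stratum total.
Stratum 1 (Urban): n = 3221; a·d/n = 112·1546/3221 = 53.7572; b·c/n = 1121·442/3221 = 153.8286
Stratum 2 (Rural): n = 5107; a·d/n = 371·1902/5107 = 138.1715; b·c/n = 2392·442/5107 = 207.0225
OR_MH = (53.7572 + 138.1715) / (153.8286 + 207.0225) = 191.9287 / 360.8511 = 0.53188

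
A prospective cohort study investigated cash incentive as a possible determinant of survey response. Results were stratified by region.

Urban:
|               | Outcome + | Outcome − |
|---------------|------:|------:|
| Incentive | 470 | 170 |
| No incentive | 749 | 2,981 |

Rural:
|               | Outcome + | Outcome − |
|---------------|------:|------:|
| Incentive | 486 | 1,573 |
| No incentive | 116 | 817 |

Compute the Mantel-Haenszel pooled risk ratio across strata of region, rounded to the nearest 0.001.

RR_MH = Σ(aᵢ·n₀ᵢ/nᵢ) / Σ(cᵢ·n₁ᵢ/nᵢ), with n₁ᵢ = aᵢ+bᵢ (exposed), n₀ᵢ = cᵢ+dᵢ (unexposed), nᵢ = n₁ᵢ+n₀ᵢ.
Stratum 1 (Urban): n₁ = 640, n₀ = 3730, n = 4370; a·n₀/n = 470·3730/4370 = 401.1670; c·n₁/n = 749·640/4370 = 109.6934
Stratum 2 (Rural): n₁ = 2059, n₀ = 933, n = 2992; a·n₀/n = 486·933/2992 = 151.5501; c·n₁/n = 116·2059/2992 = 79.8275
RR_MH = (401.1670 + 151.5501) / (109.6934 + 79.8275) = 552.7172 / 189.5209 = 2.91639

2.916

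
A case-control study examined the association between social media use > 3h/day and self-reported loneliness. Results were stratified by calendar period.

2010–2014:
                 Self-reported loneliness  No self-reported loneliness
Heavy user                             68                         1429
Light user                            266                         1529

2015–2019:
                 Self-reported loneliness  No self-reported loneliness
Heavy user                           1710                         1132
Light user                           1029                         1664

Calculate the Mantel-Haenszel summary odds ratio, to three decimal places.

OR_MH = Σ(aᵢdᵢ/nᵢ) / Σ(bᵢcᵢ/nᵢ), where nᵢ is the stratum total.
Stratum 1 (2010–2014): n = 3292; a·d/n = 68·1529/3292 = 31.5832; b·c/n = 1429·266/3292 = 115.4660
Stratum 2 (2015–2019): n = 5535; a·d/n = 1710·1664/5535 = 514.0813; b·c/n = 1132·1029/5535 = 210.4477
OR_MH = (31.5832 + 514.0813) / (115.4660 + 210.4477) = 545.6645 / 325.9137 = 1.67426

1.674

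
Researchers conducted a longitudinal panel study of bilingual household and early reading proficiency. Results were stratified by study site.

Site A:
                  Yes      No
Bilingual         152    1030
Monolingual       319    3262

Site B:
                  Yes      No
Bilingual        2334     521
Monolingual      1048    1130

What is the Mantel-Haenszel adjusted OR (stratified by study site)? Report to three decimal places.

OR_MH = Σ(aᵢdᵢ/nᵢ) / Σ(bᵢcᵢ/nᵢ), where nᵢ is the stratum total.
Stratum 1 (Site A): n = 4763; a·d/n = 152·3262/4763 = 104.0991; b·c/n = 1030·319/4763 = 68.9838
Stratum 2 (Site B): n = 5033; a·d/n = 2334·1130/5033 = 524.0254; b·c/n = 521·1048/5033 = 108.4856
OR_MH = (104.0991 + 524.0254) / (68.9838 + 108.4856) = 628.1245 / 177.4694 = 3.53934

3.539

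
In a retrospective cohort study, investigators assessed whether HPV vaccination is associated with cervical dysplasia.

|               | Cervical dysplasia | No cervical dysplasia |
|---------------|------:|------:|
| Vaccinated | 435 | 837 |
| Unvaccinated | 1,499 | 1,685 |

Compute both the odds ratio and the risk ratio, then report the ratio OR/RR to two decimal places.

0.80

Cells: a = 435, b = 837, c = 1499, d = 1685.
OR = (435·1685)/(837·1499) = 732975/1254663 = 0.58420
Risk in exposed = 435/1272 = 0.34198; risk in unexposed = 1499/3184 = 0.47079; RR = 0.72640
OR/RR = 0.58420 / 0.72640 = 0.80425
The outcome is not rare, so the OR lies further from 1 than the RR.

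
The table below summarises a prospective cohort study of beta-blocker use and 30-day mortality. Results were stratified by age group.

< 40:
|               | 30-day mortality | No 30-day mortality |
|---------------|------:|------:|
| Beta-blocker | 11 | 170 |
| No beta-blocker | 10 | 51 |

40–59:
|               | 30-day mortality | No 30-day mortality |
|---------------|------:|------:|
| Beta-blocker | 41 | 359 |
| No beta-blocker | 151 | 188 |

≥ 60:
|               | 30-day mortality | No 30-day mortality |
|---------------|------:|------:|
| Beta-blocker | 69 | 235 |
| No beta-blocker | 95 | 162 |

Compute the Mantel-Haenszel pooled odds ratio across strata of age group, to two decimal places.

OR_MH = Σ(aᵢdᵢ/nᵢ) / Σ(bᵢcᵢ/nᵢ), where nᵢ is the stratum total.
Stratum 1 (< 40): n = 242; a·d/n = 11·51/242 = 2.3182; b·c/n = 170·10/242 = 7.0248
Stratum 2 (40–59): n = 739; a·d/n = 41·188/739 = 10.4303; b·c/n = 359·151/739 = 73.3545
Stratum 3 (≥ 60): n = 561; a·d/n = 69·162/561 = 19.9251; b·c/n = 235·95/561 = 39.7950
OR_MH = (2.3182 + 10.4303 + 19.9251) / (7.0248 + 73.3545 + 39.7950) = 32.6736 / 120.1743 = 0.27189

0.27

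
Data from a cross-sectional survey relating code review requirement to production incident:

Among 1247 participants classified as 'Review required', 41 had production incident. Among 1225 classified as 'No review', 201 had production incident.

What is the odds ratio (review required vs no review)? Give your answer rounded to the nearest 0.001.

From the description: a = 41, b = 1206, c = 201, d = 1024.
OR = (a·d)/(b·c) = (41 × 1024) / (1206 × 201) = 41984 / 242406 = 0.17320
Exposure is associated with lower odds of production incident (OR = 0.17 < 1).

0.173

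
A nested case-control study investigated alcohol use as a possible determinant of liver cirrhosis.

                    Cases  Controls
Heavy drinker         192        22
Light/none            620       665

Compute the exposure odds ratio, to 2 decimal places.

9.36

Cells: a = 192, b = 22, c = 620, d = 665.
OR = (a·d)/(b·c) = (192 × 665) / (22 × 620) = 127680 / 13640 = 9.36070
The odds of liver cirrhosis are about 9.36 times as high in the heavy drinker group.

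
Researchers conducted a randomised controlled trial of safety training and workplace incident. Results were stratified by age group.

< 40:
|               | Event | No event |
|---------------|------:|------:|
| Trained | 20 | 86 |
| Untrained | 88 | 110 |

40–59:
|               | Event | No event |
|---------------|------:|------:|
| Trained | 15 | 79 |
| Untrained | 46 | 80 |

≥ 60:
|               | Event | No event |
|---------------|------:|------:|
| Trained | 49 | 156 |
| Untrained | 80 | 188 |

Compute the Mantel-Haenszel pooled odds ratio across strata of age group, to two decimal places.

OR_MH = Σ(aᵢdᵢ/nᵢ) / Σ(bᵢcᵢ/nᵢ), where nᵢ is the stratum total.
Stratum 1 (< 40): n = 304; a·d/n = 20·110/304 = 7.2368; b·c/n = 86·88/304 = 24.8947
Stratum 2 (40–59): n = 220; a·d/n = 15·80/220 = 5.4545; b·c/n = 79·46/220 = 16.5182
Stratum 3 (≥ 60): n = 473; a·d/n = 49·188/473 = 19.4757; b·c/n = 156·80/473 = 26.3848
OR_MH = (7.2368 + 5.4545 + 19.4757) / (24.8947 + 16.5182 + 26.3848) = 32.1671 / 67.7977 = 0.47446

0.47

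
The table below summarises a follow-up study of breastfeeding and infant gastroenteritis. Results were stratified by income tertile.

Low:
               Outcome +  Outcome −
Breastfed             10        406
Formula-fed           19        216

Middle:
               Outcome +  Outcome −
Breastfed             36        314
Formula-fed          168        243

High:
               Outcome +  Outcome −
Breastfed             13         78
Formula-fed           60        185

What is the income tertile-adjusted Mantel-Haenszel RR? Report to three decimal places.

0.308

RR_MH = Σ(aᵢ·n₀ᵢ/nᵢ) / Σ(cᵢ·n₁ᵢ/nᵢ), with n₁ᵢ = aᵢ+bᵢ (exposed), n₀ᵢ = cᵢ+dᵢ (unexposed), nᵢ = n₁ᵢ+n₀ᵢ.
Stratum 1 (Low): n₁ = 416, n₀ = 235, n = 651; a·n₀/n = 10·235/651 = 3.6098; c·n₁/n = 19·416/651 = 12.1413
Stratum 2 (Middle): n₁ = 350, n₀ = 411, n = 761; a·n₀/n = 36·411/761 = 19.4428; c·n₁/n = 168·350/761 = 77.2668
Stratum 3 (High): n₁ = 91, n₀ = 245, n = 336; a·n₀/n = 13·245/336 = 9.4792; c·n₁/n = 60·91/336 = 16.2500
RR_MH = (3.6098 + 19.4428 + 9.4792) / (12.1413 + 77.2668 + 16.2500) = 32.5318 / 105.6581 = 0.30790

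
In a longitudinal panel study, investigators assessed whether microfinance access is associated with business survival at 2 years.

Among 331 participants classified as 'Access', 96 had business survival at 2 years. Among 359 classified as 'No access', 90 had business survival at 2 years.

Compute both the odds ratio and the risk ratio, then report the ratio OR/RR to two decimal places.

From the description: a = 96, b = 235, c = 90, d = 269.
OR = (96·269)/(235·90) = 25824/21150 = 1.22099
Risk in exposed = 96/331 = 0.29003; risk in unexposed = 90/359 = 0.25070; RR = 1.15690
OR/RR = 1.22099 / 1.15690 = 1.05540
The outcome is not rare, so the OR lies further from 1 than the RR.

1.06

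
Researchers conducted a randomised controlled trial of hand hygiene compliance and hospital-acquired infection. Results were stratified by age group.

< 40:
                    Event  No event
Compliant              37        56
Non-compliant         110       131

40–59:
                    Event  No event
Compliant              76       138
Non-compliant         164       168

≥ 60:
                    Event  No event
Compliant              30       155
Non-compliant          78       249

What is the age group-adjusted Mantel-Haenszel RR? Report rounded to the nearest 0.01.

RR_MH = Σ(aᵢ·n₀ᵢ/nᵢ) / Σ(cᵢ·n₁ᵢ/nᵢ), with n₁ᵢ = aᵢ+bᵢ (exposed), n₀ᵢ = cᵢ+dᵢ (unexposed), nᵢ = n₁ᵢ+n₀ᵢ.
Stratum 1 (< 40): n₁ = 93, n₀ = 241, n = 334; a·n₀/n = 37·241/334 = 26.6976; c·n₁/n = 110·93/334 = 30.6287
Stratum 2 (40–59): n₁ = 214, n₀ = 332, n = 546; a·n₀/n = 76·332/546 = 46.2125; c·n₁/n = 164·214/546 = 64.2784
Stratum 3 (≥ 60): n₁ = 185, n₀ = 327, n = 512; a·n₀/n = 30·327/512 = 19.1602; c·n₁/n = 78·185/512 = 28.1836
RR_MH = (26.6976 + 46.2125 + 19.1602) / (30.6287 + 64.2784 + 28.1836) = 92.0702 / 123.0907 = 0.74799

0.75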